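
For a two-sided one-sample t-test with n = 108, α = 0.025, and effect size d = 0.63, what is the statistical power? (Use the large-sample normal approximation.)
Power ≈ 1.00

Power calculation (one-sample t-test, normal approximation):
z_β = d · √n - z_{α/2}
z_β = 0.63 · √108 - 2.241
z_β = 0.63 · 10.392 - 2.241
z_β = 4.306

Power = Φ(z_β) = Φ(4.306) ≈ 1.000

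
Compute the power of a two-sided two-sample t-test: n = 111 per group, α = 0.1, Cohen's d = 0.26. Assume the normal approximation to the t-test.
Power ≈ 0.61

Power calculation (two-sample t-test, normal approximation):
z_β = d · √(n/2) - z_{α/2}
z_β = 0.26 · √(111/2) - 1.645
z_β = 0.26 · 7.450 - 1.645
z_β = 0.292

Power = Φ(z_β) = Φ(0.292) ≈ 0.615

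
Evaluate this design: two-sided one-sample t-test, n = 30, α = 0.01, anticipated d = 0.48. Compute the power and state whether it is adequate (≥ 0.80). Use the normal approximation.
Power ≈ 0.52; the study is underpowered (power < 0.80)

Power calculation (one-sample t-test, normal approximation):
z_β = d · √n - z_{α/2}
z_β = 0.48 · √30 - 2.576
z_β = 0.48 · 5.477 - 2.576
z_β = 0.053

Power = Φ(z_β) = Φ(0.053) ≈ 0.521

Effect size d = 0.48 is small by Cohen's convention (0.2/0.5/0.8).

Threshold: power ≥ 0.80 is conventionally adequate.
Power ≈ 0.52 → the study is underpowered (power < 0.80).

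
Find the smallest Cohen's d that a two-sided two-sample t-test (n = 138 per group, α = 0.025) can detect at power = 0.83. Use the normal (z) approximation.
d ≈ 0.38

Minimum detectable effect (two-sample t-test, normal approximation):
d = (z_{α/2} + z_β) / √(n/2)
d = (2.241 + 0.954) / √(138/2)
d = 3.196 / 8.307
d ≈ 0.38

By Cohen's convention (0.2 small / 0.5 medium / 0.8 large): small effect.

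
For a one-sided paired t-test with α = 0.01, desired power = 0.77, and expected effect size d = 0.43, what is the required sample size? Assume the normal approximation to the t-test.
n = 51 pairs

Sample size formula (paired t-test, normal approximation):
n = ((z_α + z_β) / d)²

z_α = 2.326 (for α = 0.01, one-sided)
z_β = 0.739 (for power = 0.77)
d = 0.43

n = ((2.326 + 0.739) / 0.43)²
n = (7.128)²
n ≈ 50.81
Round up to the next whole number: n = 51 pairs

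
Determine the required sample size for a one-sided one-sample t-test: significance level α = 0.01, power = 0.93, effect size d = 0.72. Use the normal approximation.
n = 28

Sample size formula (one-sample t-test, normal approximation):
n = ((z_α + z_β) / d)²

z_α = 2.326 (for α = 0.01, one-sided)
z_β = 1.476 (for power = 0.93)
d = 0.72

n = ((2.326 + 1.476) / 0.72)²
n = (5.281)²
n ≈ 27.89
Round up to the next whole number: n = 28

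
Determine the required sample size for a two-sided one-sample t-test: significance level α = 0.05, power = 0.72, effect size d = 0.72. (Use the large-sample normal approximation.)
n = 13

Sample size formula (one-sample t-test, normal approximation):
n = ((z_{α/2} + z_β) / d)²

z_{α/2} = 1.960 (for α = 0.05, two-sided)
z_β = 0.583 (for power = 0.72)
d = 0.72

n = ((1.960 + 0.583) / 0.72)²
n = (3.532)²
n ≈ 12.48
Round up to the next whole number: n = 13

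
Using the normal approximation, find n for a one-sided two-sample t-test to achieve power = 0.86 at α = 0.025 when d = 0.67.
n = 42 per group

Sample size formula (two-sample t-test, normal approximation):
n = 2 · ((z_α + z_β) / d)²

z_α = 1.960 (for α = 0.025, one-sided)
z_β = 1.080 (for power = 0.86)
d = 0.67

n = 2 · ((1.960 + 1.080) / 0.67)²
n = 2 · (4.537)²
n ≈ 41.17
Round up to the next whole number: n = 42 per group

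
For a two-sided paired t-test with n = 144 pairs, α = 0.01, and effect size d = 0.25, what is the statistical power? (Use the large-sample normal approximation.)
Power ≈ 0.66

Power calculation (paired t-test, normal approximation):
z_β = d · √n - z_{α/2}
z_β = 0.25 · √144 - 2.576
z_β = 0.25 · 12.000 - 2.576
z_β = 0.424

Power = Φ(z_β) = Φ(0.424) ≈ 0.664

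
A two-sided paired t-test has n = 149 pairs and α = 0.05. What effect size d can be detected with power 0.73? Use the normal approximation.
d ≈ 0.21

Minimum detectable effect (paired t-test, normal approximation):
d = (z_{α/2} + z_β) / √n
d = (1.960 + 0.613) / √149
d = 2.573 / 12.207
d ≈ 0.21

By Cohen's convention (0.2 small / 0.5 medium / 0.8 large): small effect.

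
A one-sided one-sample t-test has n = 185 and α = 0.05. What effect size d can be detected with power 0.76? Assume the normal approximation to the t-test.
d ≈ 0.17

Minimum detectable effect (one-sample t-test, normal approximation):
d = (z_α + z_β) / √n
d = (1.645 + 0.706) / √185
d = 2.351 / 13.601
d ≈ 0.17

By Cohen's convention (0.2 small / 0.5 medium / 0.8 large): very small effect.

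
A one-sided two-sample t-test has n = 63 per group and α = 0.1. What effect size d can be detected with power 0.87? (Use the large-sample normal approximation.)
d ≈ 0.43

Minimum detectable effect (two-sample t-test, normal approximation):
d = (z_α + z_β) / √(n/2)
d = (1.282 + 1.126) / √(63/2)
d = 2.408 / 5.612
d ≈ 0.43

By Cohen's convention (0.2 small / 0.5 medium / 0.8 large): small effect.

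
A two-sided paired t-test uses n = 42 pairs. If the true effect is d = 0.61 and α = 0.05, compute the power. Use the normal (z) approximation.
Power ≈ 0.98

Power calculation (paired t-test, normal approximation):
z_β = d · √n - z_{α/2}
z_β = 0.61 · √42 - 1.960
z_β = 0.61 · 6.481 - 1.960
z_β = 1.993

Power = Φ(z_β) = Φ(1.993) ≈ 0.977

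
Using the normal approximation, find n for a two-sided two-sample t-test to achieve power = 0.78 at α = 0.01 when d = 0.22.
n = 464 per group

Sample size formula (two-sample t-test, normal approximation):
n = 2 · ((z_{α/2} + z_β) / d)²

z_{α/2} = 2.576 (for α = 0.01, two-sided)
z_β = 0.772 (for power = 0.78)
d = 0.22

n = 2 · ((2.576 + 0.772) / 0.22)²
n = 2 · (15.218)²
n ≈ 463.18
Round up to the next whole number: n = 464 per group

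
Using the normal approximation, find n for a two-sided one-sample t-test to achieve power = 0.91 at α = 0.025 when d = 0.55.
n = 43

Sample size formula (one-sample t-test, normal approximation):
n = ((z_{α/2} + z_β) / d)²

z_{α/2} = 2.241 (for α = 0.025, two-sided)
z_β = 1.341 (for power = 0.91)
d = 0.55

n = ((2.241 + 1.341) / 0.55)²
n = (6.513)²
n ≈ 42.42
Round up to the next whole number: n = 43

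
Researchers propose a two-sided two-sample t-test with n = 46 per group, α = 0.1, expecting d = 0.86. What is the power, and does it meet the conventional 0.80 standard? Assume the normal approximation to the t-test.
Power ≈ 0.99; the study is adequately powered (power ≥ 0.80)

Power calculation (two-sample t-test, normal approximation):
z_β = d · √(n/2) - z_{α/2}
z_β = 0.86 · √(46/2) - 1.645
z_β = 0.86 · 4.796 - 1.645
z_β = 2.480

Power = Φ(z_β) = Φ(2.480) ≈ 0.993

Effect size d = 0.86 is large by Cohen's convention (0.2/0.5/0.8).

Threshold: power ≥ 0.80 is conventionally adequate.
Power ≈ 0.99 → the study is adequately powered (power ≥ 0.80).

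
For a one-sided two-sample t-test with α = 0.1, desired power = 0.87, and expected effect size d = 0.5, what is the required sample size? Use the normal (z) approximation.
n = 47 per group

Sample size formula (two-sample t-test, normal approximation):
n = 2 · ((z_α + z_β) / d)²

z_α = 1.282 (for α = 0.1, one-sided)
z_β = 1.126 (for power = 0.87)
d = 0.5

n = 2 · ((1.282 + 1.126) / 0.5)²
n = 2 · (4.816)²
n ≈ 46.39
Round up to the next whole number: n = 47 per group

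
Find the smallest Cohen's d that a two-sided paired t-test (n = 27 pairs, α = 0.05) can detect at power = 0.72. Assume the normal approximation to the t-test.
d ≈ 0.49

Minimum detectable effect (paired t-test, normal approximation):
d = (z_{α/2} + z_β) / √n
d = (1.960 + 0.583) / √27
d = 2.543 / 5.196
d ≈ 0.49

By Cohen's convention (0.2 small / 0.5 medium / 0.8 large): small effect.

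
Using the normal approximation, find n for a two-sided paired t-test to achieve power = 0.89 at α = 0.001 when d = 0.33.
n = 188 pairs

Sample size formula (paired t-test, normal approximation):
n = ((z_{α/2} + z_β) / d)²

z_{α/2} = 3.291 (for α = 0.001, two-sided)
z_β = 1.227 (for power = 0.89)
d = 0.33

n = ((3.291 + 1.227) / 0.33)²
n = (13.691)²
n ≈ 187.44
Round up to the next whole number: n = 188 pairs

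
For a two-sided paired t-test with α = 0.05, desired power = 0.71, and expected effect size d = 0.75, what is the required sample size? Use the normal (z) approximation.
n = 12 pairs

Sample size formula (paired t-test, normal approximation):
n = ((z_{α/2} + z_β) / d)²

z_{α/2} = 1.960 (for α = 0.05, two-sided)
z_β = 0.553 (for power = 0.71)
d = 0.75

n = ((1.960 + 0.553) / 0.75)²
n = (3.351)²
n ≈ 11.23
Round up to the next whole number: n = 12 pairs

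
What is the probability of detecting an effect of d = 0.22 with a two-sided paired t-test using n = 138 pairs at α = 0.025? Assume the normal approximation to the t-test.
Power ≈ 0.63

Power calculation (paired t-test, normal approximation):
z_β = d · √n - z_{α/2}
z_β = 0.22 · √138 - 2.241
z_β = 0.22 · 11.747 - 2.241
z_β = 0.343

Power = Φ(z_β) = Φ(0.343) ≈ 0.634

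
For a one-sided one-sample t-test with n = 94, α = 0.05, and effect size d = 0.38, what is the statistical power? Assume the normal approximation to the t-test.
Power ≈ 0.98

Power calculation (one-sample t-test, normal approximation):
z_β = d · √n - z_α
z_β = 0.38 · √94 - 1.645
z_β = 0.38 · 9.695 - 1.645
z_β = 2.039

Power = Φ(z_β) = Φ(2.039) ≈ 0.979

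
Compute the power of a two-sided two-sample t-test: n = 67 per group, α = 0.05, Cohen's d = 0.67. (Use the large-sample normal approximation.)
Power ≈ 0.97

Power calculation (two-sample t-test, normal approximation):
z_β = d · √(n/2) - z_{α/2}
z_β = 0.67 · √(67/2) - 1.960
z_β = 0.67 · 5.788 - 1.960
z_β = 1.918

Power = Φ(z_β) = Φ(1.918) ≈ 0.972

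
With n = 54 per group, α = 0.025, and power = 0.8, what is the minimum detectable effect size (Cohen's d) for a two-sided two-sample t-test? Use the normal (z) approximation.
d ≈ 0.59

Minimum detectable effect (two-sample t-test, normal approximation):
d = (z_{α/2} + z_β) / √(n/2)
d = (2.241 + 0.842) / √(54/2)
d = 3.083 / 5.196
d ≈ 0.59

By Cohen's convention (0.2 small / 0.5 medium / 0.8 large): medium effect.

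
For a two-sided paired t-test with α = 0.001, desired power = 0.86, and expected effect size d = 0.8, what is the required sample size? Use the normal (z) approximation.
n = 30 pairs

Sample size formula (paired t-test, normal approximation):
n = ((z_{α/2} + z_β) / d)²

z_{α/2} = 3.291 (for α = 0.001, two-sided)
z_β = 1.080 (for power = 0.86)
d = 0.8

n = ((3.291 + 1.080) / 0.8)²
n = (5.464)²
n ≈ 29.86
Round up to the next whole number: n = 30 pairs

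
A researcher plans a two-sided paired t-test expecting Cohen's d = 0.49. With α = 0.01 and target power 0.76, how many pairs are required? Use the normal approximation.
n = 45 pairs

Sample size formula (paired t-test, normal approximation):
n = ((z_{α/2} + z_β) / d)²

z_{α/2} = 2.576 (for α = 0.01, two-sided)
z_β = 0.706 (for power = 0.76)
d = 0.49

n = ((2.576 + 0.706) / 0.49)²
n = (6.698)²
n ≈ 44.86
Round up to the next whole number: n = 45 pairs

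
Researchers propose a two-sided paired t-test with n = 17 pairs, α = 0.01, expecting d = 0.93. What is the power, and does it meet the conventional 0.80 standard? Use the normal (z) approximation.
Power ≈ 0.90; the study is adequately powered (power ≥ 0.80)

Power calculation (paired t-test, normal approximation):
z_β = d · √n - z_{α/2}
z_β = 0.93 · √17 - 2.576
z_β = 0.93 · 4.123 - 2.576
z_β = 1.259

Power = Φ(z_β) = Φ(1.259) ≈ 0.896

Effect size d = 0.93 is large by Cohen's convention (0.2/0.5/0.8).

Threshold: power ≥ 0.80 is conventionally adequate.
Power ≈ 0.90 → the study is adequately powered (power ≥ 0.80).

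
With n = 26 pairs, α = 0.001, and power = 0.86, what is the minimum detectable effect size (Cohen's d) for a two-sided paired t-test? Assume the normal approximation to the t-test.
d ≈ 0.86

Minimum detectable effect (paired t-test, normal approximation):
d = (z_{α/2} + z_β) / √n
d = (3.291 + 1.080) / √26
d = 4.371 / 5.099
d ≈ 0.86

By Cohen's convention (0.2 small / 0.5 medium / 0.8 large): large effect.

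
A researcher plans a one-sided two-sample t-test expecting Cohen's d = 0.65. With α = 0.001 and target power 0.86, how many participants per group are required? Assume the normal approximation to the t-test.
n = 83 per group

Sample size formula (two-sample t-test, normal approximation):
n = 2 · ((z_α + z_β) / d)²

z_α = 3.090 (for α = 0.001, one-sided)
z_β = 1.080 (for power = 0.86)
d = 0.65

n = 2 · ((3.090 + 1.080) / 0.65)²
n = 2 · (6.415)²
n ≈ 82.30
Round up to the next whole number: n = 83 per group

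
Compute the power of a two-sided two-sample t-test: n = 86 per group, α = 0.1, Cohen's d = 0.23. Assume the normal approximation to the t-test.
Power ≈ 0.45

Power calculation (two-sample t-test, normal approximation):
z_β = d · √(n/2) - z_{α/2}
z_β = 0.23 · √(86/2) - 1.645
z_β = 0.23 · 6.557 - 1.645
z_β = -0.137

Power = Φ(z_β) = Φ(-0.137) ≈ 0.446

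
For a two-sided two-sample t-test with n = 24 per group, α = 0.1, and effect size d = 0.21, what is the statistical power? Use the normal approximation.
Power ≈ 0.18

Power calculation (two-sample t-test, normal approximation):
z_β = d · √(n/2) - z_{α/2}
z_β = 0.21 · √(24/2) - 1.645
z_β = 0.21 · 3.464 - 1.645
z_β = -0.917

Power = Φ(z_β) = Φ(-0.917) ≈ 0.179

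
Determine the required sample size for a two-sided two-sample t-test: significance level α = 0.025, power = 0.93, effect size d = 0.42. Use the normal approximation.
n = 157 per group

Sample size formula (two-sample t-test, normal approximation):
n = 2 · ((z_{α/2} + z_β) / d)²

z_{α/2} = 2.241 (for α = 0.025, two-sided)
z_β = 1.476 (for power = 0.93)
d = 0.42

n = 2 · ((2.241 + 1.476) / 0.42)²
n = 2 · (8.850)²
n ≈ 156.65
Round up to the next whole number: n = 157 per group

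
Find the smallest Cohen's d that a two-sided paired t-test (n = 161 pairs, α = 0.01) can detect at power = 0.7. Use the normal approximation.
d ≈ 0.24

Minimum detectable effect (paired t-test, normal approximation):
d = (z_{α/2} + z_β) / √n
d = (2.576 + 0.524) / √161
d = 3.100 / 12.689
d ≈ 0.24

By Cohen's convention (0.2 small / 0.5 medium / 0.8 large): small effect.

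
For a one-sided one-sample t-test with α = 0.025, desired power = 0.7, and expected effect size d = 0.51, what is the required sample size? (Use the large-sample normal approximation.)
n = 24

Sample size formula (one-sample t-test, normal approximation):
n = ((z_α + z_β) / d)²

z_α = 1.960 (for α = 0.025, one-sided)
z_β = 0.524 (for power = 0.7)
d = 0.51

n = ((1.960 + 0.524) / 0.51)²
n = (4.871)²
n ≈ 23.73
Round up to the next whole number: n = 24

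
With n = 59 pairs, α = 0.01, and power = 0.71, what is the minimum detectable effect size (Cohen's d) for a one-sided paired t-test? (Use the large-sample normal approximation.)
d ≈ 0.37

Minimum detectable effect (paired t-test, normal approximation):
d = (z_α + z_β) / √n
d = (2.326 + 0.553) / √59
d = 2.880 / 7.681
d ≈ 0.37

By Cohen's convention (0.2 small / 0.5 medium / 0.8 large): small effect.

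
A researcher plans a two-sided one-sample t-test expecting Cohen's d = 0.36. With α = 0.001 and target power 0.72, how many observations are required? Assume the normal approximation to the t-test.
n = 116

Sample size formula (one-sample t-test, normal approximation):
n = ((z_{α/2} + z_β) / d)²

z_{α/2} = 3.291 (for α = 0.001, two-sided)
z_β = 0.583 (for power = 0.72)
d = 0.36

n = ((3.291 + 0.583) / 0.36)²
n = (10.761)²
n ≈ 115.80
Round up to the next whole number: n = 116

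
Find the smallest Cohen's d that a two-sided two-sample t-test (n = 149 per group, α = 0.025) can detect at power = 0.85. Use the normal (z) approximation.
d ≈ 0.38

Minimum detectable effect (two-sample t-test, normal approximation):
d = (z_{α/2} + z_β) / √(n/2)
d = (2.241 + 1.036) / √(149/2)
d = 3.278 / 8.631
d ≈ 0.38

By Cohen's convention (0.2 small / 0.5 medium / 0.8 large): small effect.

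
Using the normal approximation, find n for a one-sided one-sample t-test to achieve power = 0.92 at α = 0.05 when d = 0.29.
n = 111

Sample size formula (one-sample t-test, normal approximation):
n = ((z_α + z_β) / d)²

z_α = 1.645 (for α = 0.05, one-sided)
z_β = 1.405 (for power = 0.92)
d = 0.29

n = ((1.645 + 1.405) / 0.29)²
n = (10.517)²
n ≈ 110.61
Round up to the next whole number: n = 111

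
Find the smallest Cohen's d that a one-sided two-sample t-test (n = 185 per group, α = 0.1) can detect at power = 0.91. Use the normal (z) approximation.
d ≈ 0.27

Minimum detectable effect (two-sample t-test, normal approximation):
d = (z_α + z_β) / √(n/2)
d = (1.282 + 1.341) / √(185/2)
d = 2.622 / 9.618
d ≈ 0.27

By Cohen's convention (0.2 small / 0.5 medium / 0.8 large): small effect.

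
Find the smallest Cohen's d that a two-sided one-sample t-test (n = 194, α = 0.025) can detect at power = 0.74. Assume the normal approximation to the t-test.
d ≈ 0.21

Minimum detectable effect (one-sample t-test, normal approximation):
d = (z_{α/2} + z_β) / √n
d = (2.241 + 0.643) / √194
d = 2.885 / 13.928
d ≈ 0.21

By Cohen's convention (0.2 small / 0.5 medium / 0.8 large): small effect.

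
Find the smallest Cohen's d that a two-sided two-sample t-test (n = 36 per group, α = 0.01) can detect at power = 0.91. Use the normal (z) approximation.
d ≈ 0.92

Minimum detectable effect (two-sample t-test, normal approximation):
d = (z_{α/2} + z_β) / √(n/2)
d = (2.576 + 1.341) / √(36/2)
d = 3.917 / 4.243
d ≈ 0.92

By Cohen's convention (0.2 small / 0.5 medium / 0.8 large): large effect.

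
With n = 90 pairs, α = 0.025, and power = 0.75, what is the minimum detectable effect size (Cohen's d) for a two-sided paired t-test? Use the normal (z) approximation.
d ≈ 0.31

Minimum detectable effect (paired t-test, normal approximation):
d = (z_{α/2} + z_β) / √n
d = (2.241 + 0.674) / √90
d = 2.916 / 9.487
d ≈ 0.31

By Cohen's convention (0.2 small / 0.5 medium / 0.8 large): small effect.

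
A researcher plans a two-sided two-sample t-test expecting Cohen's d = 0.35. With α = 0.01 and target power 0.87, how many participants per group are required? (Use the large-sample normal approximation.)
n = 224 per group

Sample size formula (two-sample t-test, normal approximation):
n = 2 · ((z_{α/2} + z_β) / d)²

z_{α/2} = 2.576 (for α = 0.01, two-sided)
z_β = 1.126 (for power = 0.87)
d = 0.35

n = 2 · ((2.576 + 1.126) / 0.35)²
n = 2 · (10.577)²
n ≈ 223.75
Round up to the next whole number: n = 224 per group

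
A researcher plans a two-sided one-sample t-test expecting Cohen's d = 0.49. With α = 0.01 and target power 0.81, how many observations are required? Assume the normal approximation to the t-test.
n = 50

Sample size formula (one-sample t-test, normal approximation):
n = ((z_{α/2} + z_β) / d)²

z_{α/2} = 2.576 (for α = 0.01, two-sided)
z_β = 0.878 (for power = 0.81)
d = 0.49

n = ((2.576 + 0.878) / 0.49)²
n = (7.049)²
n ≈ 49.69
Round up to the next whole number: n = 50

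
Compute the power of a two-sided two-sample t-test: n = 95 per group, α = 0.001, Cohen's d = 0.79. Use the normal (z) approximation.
Power ≈ 0.98

Power calculation (two-sample t-test, normal approximation):
z_β = d · √(n/2) - z_{α/2}
z_β = 0.79 · √(95/2) - 3.291
z_β = 0.79 · 6.892 - 3.291
z_β = 2.154

Power = Φ(z_β) = Φ(2.154) ≈ 0.984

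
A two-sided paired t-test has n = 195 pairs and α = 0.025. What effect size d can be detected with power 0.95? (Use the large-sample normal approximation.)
d ≈ 0.28

Minimum detectable effect (paired t-test, normal approximation):
d = (z_{α/2} + z_β) / √n
d = (2.241 + 1.645) / √195
d = 3.886 / 13.964
d ≈ 0.28

By Cohen's convention (0.2 small / 0.5 medium / 0.8 large): small effect.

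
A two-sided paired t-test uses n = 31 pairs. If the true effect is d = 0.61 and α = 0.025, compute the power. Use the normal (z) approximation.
Power ≈ 0.88

Power calculation (paired t-test, normal approximation):
z_β = d · √n - z_{α/2}
z_β = 0.61 · √31 - 2.241
z_β = 0.61 · 5.568 - 2.241
z_β = 1.155

Power = Φ(z_β) = Φ(1.155) ≈ 0.876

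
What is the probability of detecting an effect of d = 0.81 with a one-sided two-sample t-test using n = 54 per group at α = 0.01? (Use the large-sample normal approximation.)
Power ≈ 0.97

Power calculation (two-sample t-test, normal approximation):
z_β = d · √(n/2) - z_α
z_β = 0.81 · √(54/2) - 2.326
z_β = 0.81 · 5.196 - 2.326
z_β = 1.883

Power = Φ(z_β) = Φ(1.883) ≈ 0.970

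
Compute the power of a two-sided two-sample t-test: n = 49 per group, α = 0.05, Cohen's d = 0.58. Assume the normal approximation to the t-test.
Power ≈ 0.82

Power calculation (two-sample t-test, normal approximation):
z_β = d · √(n/2) - z_{α/2}
z_β = 0.58 · √(49/2) - 1.960
z_β = 0.58 · 4.950 - 1.960
z_β = 0.911

Power = Φ(z_β) = Φ(0.911) ≈ 0.819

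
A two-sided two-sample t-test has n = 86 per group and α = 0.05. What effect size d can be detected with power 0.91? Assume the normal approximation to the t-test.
d ≈ 0.50

Minimum detectable effect (two-sample t-test, normal approximation):
d = (z_{α/2} + z_β) / √(n/2)
d = (1.960 + 1.341) / √(86/2)
d = 3.301 / 6.557
d ≈ 0.50

By Cohen's convention (0.2 small / 0.5 medium / 0.8 large): medium effect.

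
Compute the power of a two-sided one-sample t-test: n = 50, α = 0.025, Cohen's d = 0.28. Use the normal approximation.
Power ≈ 0.40

Power calculation (one-sample t-test, normal approximation):
z_β = d · √n - z_{α/2}
z_β = 0.28 · √50 - 2.241
z_β = 0.28 · 7.071 - 2.241
z_β = -0.262

Power = Φ(z_β) = Φ(-0.262) ≈ 0.397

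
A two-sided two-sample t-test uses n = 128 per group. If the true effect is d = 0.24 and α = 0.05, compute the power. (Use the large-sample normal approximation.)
Power ≈ 0.48

Power calculation (two-sample t-test, normal approximation):
z_β = d · √(n/2) - z_{α/2}
z_β = 0.24 · √(128/2) - 1.960
z_β = 0.24 · 8.000 - 1.960
z_β = -0.040

Power = Φ(z_β) = Φ(-0.040) ≈ 0.484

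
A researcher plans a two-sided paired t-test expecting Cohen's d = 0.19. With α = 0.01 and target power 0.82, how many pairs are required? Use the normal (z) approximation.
n = 338 pairs

Sample size formula (paired t-test, normal approximation):
n = ((z_{α/2} + z_β) / d)²

z_{α/2} = 2.576 (for α = 0.01, two-sided)
z_β = 0.915 (for power = 0.82)
d = 0.19

n = ((2.576 + 0.915) / 0.19)²
n = (18.374)²
n ≈ 337.60
Round up to the next whole number: n = 338 pairs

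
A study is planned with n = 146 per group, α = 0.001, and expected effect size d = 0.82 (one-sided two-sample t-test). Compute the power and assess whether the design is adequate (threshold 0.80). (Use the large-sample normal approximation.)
Power ≈ 1.00; the study is adequately powered (power ≥ 0.80)

Power calculation (two-sample t-test, normal approximation):
z_β = d · √(n/2) - z_α
z_β = 0.82 · √(146/2) - 3.090
z_β = 0.82 · 8.544 - 3.090
z_β = 3.916

Power = Φ(z_β) = Φ(3.916) ≈ 1.000

Effect size d = 0.82 is large by Cohen's convention (0.2/0.5/0.8).

Threshold: power ≥ 0.80 is conventionally adequate.
Power ≈ 1.00 → the study is adequately powered (power ≥ 0.80).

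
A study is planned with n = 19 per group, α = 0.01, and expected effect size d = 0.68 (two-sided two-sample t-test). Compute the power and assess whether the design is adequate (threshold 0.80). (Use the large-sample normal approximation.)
Power ≈ 0.32; the study is underpowered (power < 0.80)

Power calculation (two-sample t-test, normal approximation):
z_β = d · √(n/2) - z_{α/2}
z_β = 0.68 · √(19/2) - 2.576
z_β = 0.68 · 3.082 - 2.576
z_β = -0.480

Power = Φ(z_β) = Φ(-0.480) ≈ 0.316

Effect size d = 0.68 is medium by Cohen's convention (0.2/0.5/0.8).

Threshold: power ≥ 0.80 is conventionally adequate.
Power ≈ 0.32 → the study is underpowered (power < 0.80).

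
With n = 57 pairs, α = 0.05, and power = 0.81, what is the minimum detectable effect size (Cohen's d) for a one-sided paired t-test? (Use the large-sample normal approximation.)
d ≈ 0.33

Minimum detectable effect (paired t-test, normal approximation):
d = (z_α + z_β) / √n
d = (1.645 + 0.878) / √57
d = 2.523 / 7.550
d ≈ 0.33

By Cohen's convention (0.2 small / 0.5 medium / 0.8 large): small effect.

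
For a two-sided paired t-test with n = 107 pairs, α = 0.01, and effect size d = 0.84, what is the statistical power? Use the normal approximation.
Power ≈ 1.00

Power calculation (paired t-test, normal approximation):
z_β = d · √n - z_{α/2}
z_β = 0.84 · √107 - 2.576
z_β = 0.84 · 10.344 - 2.576
z_β = 6.113

Power = Φ(z_β) = Φ(6.113) ≈ 1.000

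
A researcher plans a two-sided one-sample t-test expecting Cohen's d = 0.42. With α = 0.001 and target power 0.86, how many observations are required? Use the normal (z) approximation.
n = 109

Sample size formula (one-sample t-test, normal approximation):
n = ((z_{α/2} + z_β) / d)²

z_{α/2} = 3.291 (for α = 0.001, two-sided)
z_β = 1.080 (for power = 0.86)
d = 0.42

n = ((3.291 + 1.080) / 0.42)²
n = (10.407)²
n ≈ 108.31
Round up to the next whole number: n = 109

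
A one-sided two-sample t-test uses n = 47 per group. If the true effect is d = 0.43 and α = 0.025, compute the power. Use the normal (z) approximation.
Power ≈ 0.55

Power calculation (two-sample t-test, normal approximation):
z_β = d · √(n/2) - z_α
z_β = 0.43 · √(47/2) - 1.960
z_β = 0.43 · 4.848 - 1.960
z_β = 0.125

Power = Φ(z_β) = Φ(0.125) ≈ 0.550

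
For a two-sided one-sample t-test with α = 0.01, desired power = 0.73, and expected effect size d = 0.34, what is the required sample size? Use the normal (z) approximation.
n = 88

Sample size formula (one-sample t-test, normal approximation):
n = ((z_{α/2} + z_β) / d)²

z_{α/2} = 2.576 (for α = 0.01, two-sided)
z_β = 0.613 (for power = 0.73)
d = 0.34

n = ((2.576 + 0.613) / 0.34)²
n = (9.379)²
n ≈ 87.97
Round up to the next whole number: n = 88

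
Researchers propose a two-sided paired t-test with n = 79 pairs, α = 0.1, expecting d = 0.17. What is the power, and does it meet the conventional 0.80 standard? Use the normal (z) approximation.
Power ≈ 0.45; the study is underpowered (power < 0.80)

Power calculation (paired t-test, normal approximation):
z_β = d · √n - z_{α/2}
z_β = 0.17 · √79 - 1.645
z_β = 0.17 · 8.888 - 1.645
z_β = -0.134

Power = Φ(z_β) = Φ(-0.134) ≈ 0.447

Effect size d = 0.17 is very small by Cohen's convention (0.2/0.5/0.8).

Threshold: power ≥ 0.80 is conventionally adequate.
Power ≈ 0.45 → the study is underpowered (power < 0.80).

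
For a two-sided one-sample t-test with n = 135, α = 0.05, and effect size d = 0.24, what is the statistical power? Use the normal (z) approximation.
Power ≈ 0.80

Power calculation (one-sample t-test, normal approximation):
z_β = d · √n - z_{α/2}
z_β = 0.24 · √135 - 1.960
z_β = 0.24 · 11.619 - 1.960
z_β = 0.829

Power = Φ(z_β) = Φ(0.829) ≈ 0.796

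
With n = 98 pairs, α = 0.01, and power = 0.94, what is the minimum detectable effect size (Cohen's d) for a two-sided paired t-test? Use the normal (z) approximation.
d ≈ 0.42

Minimum detectable effect (paired t-test, normal approximation):
d = (z_{α/2} + z_β) / √n
d = (2.576 + 1.555) / √98
d = 4.131 / 9.899
d ≈ 0.42

By Cohen's convention (0.2 small / 0.5 medium / 0.8 large): small effect.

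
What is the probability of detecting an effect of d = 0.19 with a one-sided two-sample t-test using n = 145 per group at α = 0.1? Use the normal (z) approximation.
Power ≈ 0.63

Power calculation (two-sample t-test, normal approximation):
z_β = d · √(n/2) - z_α
z_β = 0.19 · √(145/2) - 1.282
z_β = 0.19 · 8.515 - 1.282
z_β = 0.336

Power = Φ(z_β) = Φ(0.336) ≈ 0.632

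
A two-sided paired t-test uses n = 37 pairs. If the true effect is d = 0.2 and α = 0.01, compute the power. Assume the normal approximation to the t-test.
Power ≈ 0.09

Power calculation (paired t-test, normal approximation):
z_β = d · √n - z_{α/2}
z_β = 0.2 · √37 - 2.576
z_β = 0.2 · 6.083 - 2.576
z_β = -1.359

Power = Φ(z_β) = Φ(-1.359) ≈ 0.087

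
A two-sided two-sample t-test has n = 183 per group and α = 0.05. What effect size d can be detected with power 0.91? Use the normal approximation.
d ≈ 0.35

Minimum detectable effect (two-sample t-test, normal approximation):
d = (z_{α/2} + z_β) / √(n/2)
d = (1.960 + 1.341) / √(183/2)
d = 3.301 / 9.566
d ≈ 0.35

By Cohen's convention (0.2 small / 0.5 medium / 0.8 large): small effect.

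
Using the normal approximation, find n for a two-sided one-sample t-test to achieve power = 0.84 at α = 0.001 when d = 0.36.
n = 142

Sample size formula (one-sample t-test, normal approximation):
n = ((z_{α/2} + z_β) / d)²

z_{α/2} = 3.291 (for α = 0.001, two-sided)
z_β = 0.994 (for power = 0.84)
d = 0.36

n = ((3.291 + 0.994) / 0.36)²
n = (11.903)²
n ≈ 141.68
Round up to the next whole number: n = 142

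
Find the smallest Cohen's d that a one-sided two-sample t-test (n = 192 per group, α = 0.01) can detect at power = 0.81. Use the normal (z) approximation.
d ≈ 0.33

Minimum detectable effect (two-sample t-test, normal approximation):
d = (z_α + z_β) / √(n/2)
d = (2.326 + 0.878) / √(192/2)
d = 3.204 / 9.798
d ≈ 0.33

By Cohen's convention (0.2 small / 0.5 medium / 0.8 large): small effect.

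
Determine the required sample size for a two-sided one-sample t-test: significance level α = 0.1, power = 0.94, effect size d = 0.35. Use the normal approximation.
n = 84

Sample size formula (one-sample t-test, normal approximation):
n = ((z_{α/2} + z_β) / d)²

z_{α/2} = 1.645 (for α = 0.1, two-sided)
z_β = 1.555 (for power = 0.94)
d = 0.35

n = ((1.645 + 1.555) / 0.35)²
n = (9.143)²
n ≈ 83.59
Round up to the next whole number: n = 84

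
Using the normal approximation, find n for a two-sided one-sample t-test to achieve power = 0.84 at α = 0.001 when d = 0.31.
n = 192

Sample size formula (one-sample t-test, normal approximation):
n = ((z_{α/2} + z_β) / d)²

z_{α/2} = 3.291 (for α = 0.001, two-sided)
z_β = 0.994 (for power = 0.84)
d = 0.31

n = ((3.291 + 0.994) / 0.31)²
n = (13.823)²
n ≈ 191.08
Round up to the next whole number: n = 192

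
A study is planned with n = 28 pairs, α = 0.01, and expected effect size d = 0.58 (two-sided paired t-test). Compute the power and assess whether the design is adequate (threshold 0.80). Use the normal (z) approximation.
Power ≈ 0.69; the study is underpowered (power < 0.80)

Power calculation (paired t-test, normal approximation):
z_β = d · √n - z_{α/2}
z_β = 0.58 · √28 - 2.576
z_β = 0.58 · 5.292 - 2.576
z_β = 0.493

Power = Φ(z_β) = Φ(0.493) ≈ 0.689

Effect size d = 0.58 is medium by Cohen's convention (0.2/0.5/0.8).

Threshold: power ≥ 0.80 is conventionally adequate.
Power ≈ 0.69 → the study is underpowered (power < 0.80).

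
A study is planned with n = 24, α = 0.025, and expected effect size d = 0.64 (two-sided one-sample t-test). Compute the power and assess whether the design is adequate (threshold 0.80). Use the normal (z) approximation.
Power ≈ 0.81; the study is adequately powered (power ≥ 0.80)

Power calculation (one-sample t-test, normal approximation):
z_β = d · √n - z_{α/2}
z_β = 0.64 · √24 - 2.241
z_β = 0.64 · 4.899 - 2.241
z_β = 0.894

Power = Φ(z_β) = Φ(0.894) ≈ 0.814

Effect size d = 0.64 is medium by Cohen's convention (0.2/0.5/0.8).

Threshold: power ≥ 0.80 is conventionally adequate.
Power ≈ 0.81 → the study is adequately powered (power ≥ 0.80).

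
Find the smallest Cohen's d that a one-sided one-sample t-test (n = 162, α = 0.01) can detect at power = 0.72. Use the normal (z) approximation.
d ≈ 0.23

Minimum detectable effect (one-sample t-test, normal approximation):
d = (z_α + z_β) / √n
d = (2.326 + 0.583) / √162
d = 2.909 / 12.728
d ≈ 0.23

By Cohen's convention (0.2 small / 0.5 medium / 0.8 large): small effect.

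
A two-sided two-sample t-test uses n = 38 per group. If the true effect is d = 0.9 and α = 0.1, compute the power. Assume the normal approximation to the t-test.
Power ≈ 0.99

Power calculation (two-sample t-test, normal approximation):
z_β = d · √(n/2) - z_{α/2}
z_β = 0.9 · √(38/2) - 1.645
z_β = 0.9 · 4.359 - 1.645
z_β = 2.278

Power = Φ(z_β) = Φ(2.278) ≈ 0.989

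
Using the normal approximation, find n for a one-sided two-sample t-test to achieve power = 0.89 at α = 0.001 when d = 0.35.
n = 305 per group

Sample size formula (two-sample t-test, normal approximation):
n = 2 · ((z_α + z_β) / d)²

z_α = 3.090 (for α = 0.001, one-sided)
z_β = 1.227 (for power = 0.89)
d = 0.35

n = 2 · ((3.090 + 1.227) / 0.35)²
n = 2 · (12.334)²
n ≈ 304.26
Round up to the next whole number: n = 305 per group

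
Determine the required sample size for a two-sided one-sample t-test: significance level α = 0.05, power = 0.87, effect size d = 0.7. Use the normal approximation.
n = 20

Sample size formula (one-sample t-test, normal approximation):
n = ((z_{α/2} + z_β) / d)²

z_{α/2} = 1.960 (for α = 0.05, two-sided)
z_β = 1.126 (for power = 0.87)
d = 0.7

n = ((1.960 + 1.126) / 0.7)²
n = (4.409)²
n ≈ 19.44
Round up to the next whole number: n = 20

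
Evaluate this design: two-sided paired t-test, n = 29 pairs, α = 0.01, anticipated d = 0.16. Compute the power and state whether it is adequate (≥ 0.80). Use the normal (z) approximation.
Power ≈ 0.04; the study is underpowered (power < 0.80)

Power calculation (paired t-test, normal approximation):
z_β = d · √n - z_{α/2}
z_β = 0.16 · √29 - 2.576
z_β = 0.16 · 5.385 - 2.576
z_β = -1.714

Power = Φ(z_β) = Φ(-1.714) ≈ 0.043

Effect size d = 0.16 is very small by Cohen's convention (0.2/0.5/0.8).

Threshold: power ≥ 0.80 is conventionally adequate.
Power ≈ 0.04 → the study is underpowered (power < 0.80).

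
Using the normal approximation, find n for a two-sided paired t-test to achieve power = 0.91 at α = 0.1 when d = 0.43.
n = 49 pairs

Sample size formula (paired t-test, normal approximation):
n = ((z_{α/2} + z_β) / d)²

z_{α/2} = 1.645 (for α = 0.1, two-sided)
z_β = 1.341 (for power = 0.91)
d = 0.43

n = ((1.645 + 1.341) / 0.43)²
n = (6.944)²
n ≈ 48.22
Round up to the next whole number: n = 49 pairs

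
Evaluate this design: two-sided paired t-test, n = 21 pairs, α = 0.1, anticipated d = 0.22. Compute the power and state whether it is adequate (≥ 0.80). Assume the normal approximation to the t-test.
Power ≈ 0.26; the study is underpowered (power < 0.80)

Power calculation (paired t-test, normal approximation):
z_β = d · √n - z_{α/2}
z_β = 0.22 · √21 - 1.645
z_β = 0.22 · 4.583 - 1.645
z_β = -0.637

Power = Φ(z_β) = Φ(-0.637) ≈ 0.262

Effect size d = 0.22 is small by Cohen's convention (0.2/0.5/0.8).

Threshold: power ≥ 0.80 is conventionally adequate.
Power ≈ 0.26 → the study is underpowered (power < 0.80).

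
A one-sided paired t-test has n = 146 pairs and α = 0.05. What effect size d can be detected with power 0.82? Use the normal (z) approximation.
d ≈ 0.21

Minimum detectable effect (paired t-test, normal approximation):
d = (z_α + z_β) / √n
d = (1.645 + 0.915) / √146
d = 2.560 / 12.083
d ≈ 0.21

By Cohen's convention (0.2 small / 0.5 medium / 0.8 large): small effect.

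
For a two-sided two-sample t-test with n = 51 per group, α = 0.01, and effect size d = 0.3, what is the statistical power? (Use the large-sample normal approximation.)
Power ≈ 0.14

Power calculation (two-sample t-test, normal approximation):
z_β = d · √(n/2) - z_{α/2}
z_β = 0.3 · √(51/2) - 2.576
z_β = 0.3 · 5.050 - 2.576
z_β = -1.061

Power = Φ(z_β) = Φ(-1.061) ≈ 0.144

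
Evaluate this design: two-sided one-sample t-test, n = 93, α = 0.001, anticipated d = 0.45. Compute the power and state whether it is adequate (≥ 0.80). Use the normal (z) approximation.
Power ≈ 0.85; the study is adequately powered (power ≥ 0.80)

Power calculation (one-sample t-test, normal approximation):
z_β = d · √n - z_{α/2}
z_β = 0.45 · √93 - 3.291
z_β = 0.45 · 9.644 - 3.291
z_β = 1.049

Power = Φ(z_β) = Φ(1.049) ≈ 0.853

Effect size d = 0.45 is small by Cohen's convention (0.2/0.5/0.8).

Threshold: power ≥ 0.80 is conventionally adequate.
Power ≈ 0.85 → the study is adequately powered (power ≥ 0.80).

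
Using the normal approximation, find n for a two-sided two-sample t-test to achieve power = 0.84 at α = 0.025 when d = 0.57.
n = 65 per group

Sample size formula (two-sample t-test, normal approximation):
n = 2 · ((z_{α/2} + z_β) / d)²

z_{α/2} = 2.241 (for α = 0.025, two-sided)
z_β = 0.994 (for power = 0.84)
d = 0.57

n = 2 · ((2.241 + 0.994) / 0.57)²
n = 2 · (5.675)²
n ≈ 64.41
Round up to the next whole number: n = 65 per group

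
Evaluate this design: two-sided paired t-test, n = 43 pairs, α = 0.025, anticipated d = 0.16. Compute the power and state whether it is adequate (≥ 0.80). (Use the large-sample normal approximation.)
Power ≈ 0.12; the study is underpowered (power < 0.80)

Power calculation (paired t-test, normal approximation):
z_β = d · √n - z_{α/2}
z_β = 0.16 · √43 - 2.241
z_β = 0.16 · 6.557 - 2.241
z_β = -1.192

Power = Φ(z_β) = Φ(-1.192) ≈ 0.117

Effect size d = 0.16 is very small by Cohen's convention (0.2/0.5/0.8).

Threshold: power ≥ 0.80 is conventionally adequate.
Power ≈ 0.12 → the study is underpowered (power < 0.80).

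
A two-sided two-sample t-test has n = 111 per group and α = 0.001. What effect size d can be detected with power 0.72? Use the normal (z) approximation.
d ≈ 0.52

Minimum detectable effect (two-sample t-test, normal approximation):
d = (z_{α/2} + z_β) / √(n/2)
d = (3.291 + 0.583) / √(111/2)
d = 3.873 / 7.450
d ≈ 0.52

By Cohen's convention (0.2 small / 0.5 medium / 0.8 large): medium effect.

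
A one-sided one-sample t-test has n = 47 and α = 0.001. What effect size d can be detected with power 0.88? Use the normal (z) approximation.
d ≈ 0.62

Minimum detectable effect (one-sample t-test, normal approximation):
d = (z_α + z_β) / √n
d = (3.090 + 1.175) / √47
d = 4.265 / 6.856
d ≈ 0.62

By Cohen's convention (0.2 small / 0.5 medium / 0.8 large): medium effect.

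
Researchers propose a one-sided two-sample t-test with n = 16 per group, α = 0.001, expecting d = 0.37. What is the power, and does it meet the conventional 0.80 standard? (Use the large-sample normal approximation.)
Power ≈ 0.02; the study is underpowered (power < 0.80)

Power calculation (two-sample t-test, normal approximation):
z_β = d · √(n/2) - z_α
z_β = 0.37 · √(16/2) - 3.090
z_β = 0.37 · 2.828 - 3.090
z_β = -2.044

Power = Φ(z_β) = Φ(-2.044) ≈ 0.020

Effect size d = 0.37 is small by Cohen's convention (0.2/0.5/0.8).

Threshold: power ≥ 0.80 is conventionally adequate.
Power ≈ 0.02 → the study is underpowered (power < 0.80).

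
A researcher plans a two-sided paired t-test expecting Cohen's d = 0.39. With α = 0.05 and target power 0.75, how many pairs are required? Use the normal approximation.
n = 46 pairs

Sample size formula (paired t-test, normal approximation):
n = ((z_{α/2} + z_β) / d)²

z_{α/2} = 1.960 (for α = 0.05, two-sided)
z_β = 0.674 (for power = 0.75)
d = 0.39

n = ((1.960 + 0.674) / 0.39)²
n = (6.754)²
n ≈ 45.62
Round up to the next whole number: n = 46 pairs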